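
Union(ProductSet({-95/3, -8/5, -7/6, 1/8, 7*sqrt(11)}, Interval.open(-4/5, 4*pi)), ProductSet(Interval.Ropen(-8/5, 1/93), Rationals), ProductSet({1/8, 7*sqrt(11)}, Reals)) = Union(ProductSet({1/8, 7*sqrt(11)}, Reals), ProductSet({-95/3, -8/5, -7/6, 1/8, 7*sqrt(11)}, Interval.open(-4/5, 4*pi)), ProductSet(Interval.Ropen(-8/5, 1/93), Rationals))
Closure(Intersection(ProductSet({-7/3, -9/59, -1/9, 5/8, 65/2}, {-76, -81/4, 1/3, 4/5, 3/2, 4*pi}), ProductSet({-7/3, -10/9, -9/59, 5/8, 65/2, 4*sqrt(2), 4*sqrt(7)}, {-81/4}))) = ProductSet({-7/3, -9/59, 5/8, 65/2}, {-81/4})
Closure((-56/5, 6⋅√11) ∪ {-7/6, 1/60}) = [-56/5, 6⋅√11]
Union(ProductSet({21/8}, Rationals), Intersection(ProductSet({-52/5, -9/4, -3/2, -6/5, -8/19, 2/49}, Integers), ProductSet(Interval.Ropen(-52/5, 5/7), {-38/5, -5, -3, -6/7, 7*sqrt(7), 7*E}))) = Union(ProductSet({21/8}, Rationals), ProductSet({-52/5, -9/4, -3/2, -6/5, -8/19, 2/49}, {-5, -3}))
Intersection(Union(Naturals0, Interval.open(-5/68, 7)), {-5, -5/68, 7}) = {7}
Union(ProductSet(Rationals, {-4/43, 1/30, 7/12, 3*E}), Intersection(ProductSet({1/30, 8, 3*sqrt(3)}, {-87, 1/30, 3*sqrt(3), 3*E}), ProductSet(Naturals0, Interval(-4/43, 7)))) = Union(ProductSet({8}, {1/30, 3*sqrt(3)}), ProductSet(Rationals, {-4/43, 1/30, 7/12, 3*E}))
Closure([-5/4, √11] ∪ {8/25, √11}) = [-5/4, √11]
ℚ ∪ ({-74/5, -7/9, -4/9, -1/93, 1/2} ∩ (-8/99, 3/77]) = ℚ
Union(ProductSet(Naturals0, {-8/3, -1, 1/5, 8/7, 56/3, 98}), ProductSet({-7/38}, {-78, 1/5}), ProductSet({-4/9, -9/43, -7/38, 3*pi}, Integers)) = Union(ProductSet({-7/38}, {-78, 1/5}), ProductSet({-4/9, -9/43, -7/38, 3*pi}, Integers), ProductSet(Naturals0, {-8/3, -1, 1/5, 8/7, 56/3, 98}))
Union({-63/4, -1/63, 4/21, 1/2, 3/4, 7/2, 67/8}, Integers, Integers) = Union({-63/4, -1/63, 4/21, 1/2, 3/4, 7/2, 67/8}, Integers)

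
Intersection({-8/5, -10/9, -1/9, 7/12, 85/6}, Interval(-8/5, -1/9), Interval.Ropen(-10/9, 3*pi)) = {-10/9, -1/9}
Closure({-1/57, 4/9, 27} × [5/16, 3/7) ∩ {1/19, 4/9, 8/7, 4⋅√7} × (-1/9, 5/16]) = {4/9} × {5/16}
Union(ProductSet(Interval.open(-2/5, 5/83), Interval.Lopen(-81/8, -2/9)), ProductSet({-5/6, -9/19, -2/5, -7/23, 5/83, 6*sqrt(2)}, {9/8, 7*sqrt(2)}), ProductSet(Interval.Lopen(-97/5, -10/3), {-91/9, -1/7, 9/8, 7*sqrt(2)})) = Union(ProductSet({-5/6, -9/19, -2/5, -7/23, 5/83, 6*sqrt(2)}, {9/8, 7*sqrt(2)}), ProductSet(Interval.Lopen(-97/5, -10/3), {-91/9, -1/7, 9/8, 7*sqrt(2)}), ProductSet(Interval.open(-2/5, 5/83), Interval.Lopen(-81/8, -2/9)))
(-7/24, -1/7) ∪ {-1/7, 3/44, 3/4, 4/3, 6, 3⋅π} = (-7/24, -1/7] ∪ {3/44, 3/4, 4/3, 6, 3⋅π}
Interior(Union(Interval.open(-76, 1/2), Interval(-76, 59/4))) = Interval.open(-76, 59/4)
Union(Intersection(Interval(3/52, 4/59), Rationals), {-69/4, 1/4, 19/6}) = Union({-69/4, 1/4, 19/6}, Intersection(Interval(3/52, 4/59), Rationals))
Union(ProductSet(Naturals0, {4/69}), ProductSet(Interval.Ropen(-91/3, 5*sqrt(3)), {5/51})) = Union(ProductSet(Interval.Ropen(-91/3, 5*sqrt(3)), {5/51}), ProductSet(Naturals0, {4/69}))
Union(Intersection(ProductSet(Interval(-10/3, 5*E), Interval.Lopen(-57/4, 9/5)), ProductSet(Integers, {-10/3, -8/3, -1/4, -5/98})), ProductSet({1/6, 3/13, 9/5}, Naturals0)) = Union(ProductSet({1/6, 3/13, 9/5}, Naturals0), ProductSet(Range(-3, 14, 1), {-10/3, -8/3, -1/4, -5/98}))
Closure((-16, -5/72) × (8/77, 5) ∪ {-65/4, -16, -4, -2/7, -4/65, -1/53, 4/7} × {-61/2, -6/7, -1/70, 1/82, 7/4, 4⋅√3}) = ({-16, -5/72} × [8/77, 5]) ∪ ([-16, -5/72] × {8/77, 5}) ∪ ((-16, -5/72) × (8/77, 5)) ∪ ({-65/4, -16, -4, -2/7, -4/65, -1/53, 4/7} × {-61/2, -6/7, -1/70, 1/82, 7/4, 4⋅√3})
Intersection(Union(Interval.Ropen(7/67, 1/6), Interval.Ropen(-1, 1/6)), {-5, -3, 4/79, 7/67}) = {4/79, 7/67}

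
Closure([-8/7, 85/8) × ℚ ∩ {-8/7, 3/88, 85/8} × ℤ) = {-8/7, 3/88} × ℤ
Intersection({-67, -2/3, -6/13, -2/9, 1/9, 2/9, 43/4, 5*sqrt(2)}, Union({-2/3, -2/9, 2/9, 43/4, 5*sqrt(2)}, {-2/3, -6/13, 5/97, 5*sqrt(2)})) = {-2/3, -6/13, -2/9, 2/9, 43/4, 5*sqrt(2)}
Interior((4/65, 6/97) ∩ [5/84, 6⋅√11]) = (4/65, 6/97)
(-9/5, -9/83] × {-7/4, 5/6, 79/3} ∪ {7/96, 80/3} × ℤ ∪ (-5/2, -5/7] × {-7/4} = ({7/96, 80/3} × ℤ) ∪ ((-5/2, -5/7] × {-7/4}) ∪ ((-9/5, -9/83] × {-7/4, 5/6, 79/3})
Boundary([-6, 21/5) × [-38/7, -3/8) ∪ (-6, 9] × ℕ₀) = ({-6, 21/5} × [-38/7, -3/8]) ∪ ([-6, 21/5] × {-38/7, -3/8}) ∪ (({-6} ∪ [21/5, 9]) × ℕ₀) ∪ ([-6, 9] × (ℕ₀ \ (-38/7, -3/8)))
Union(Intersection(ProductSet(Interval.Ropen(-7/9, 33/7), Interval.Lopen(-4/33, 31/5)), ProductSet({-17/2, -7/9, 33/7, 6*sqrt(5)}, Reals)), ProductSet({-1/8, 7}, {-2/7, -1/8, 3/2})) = Union(ProductSet({-7/9}, Interval.Lopen(-4/33, 31/5)), ProductSet({-1/8, 7}, {-2/7, -1/8, 3/2}))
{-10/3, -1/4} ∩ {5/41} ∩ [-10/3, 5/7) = ∅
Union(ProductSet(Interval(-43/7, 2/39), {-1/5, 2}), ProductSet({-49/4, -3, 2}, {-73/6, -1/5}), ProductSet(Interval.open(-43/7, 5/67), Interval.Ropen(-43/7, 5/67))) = Union(ProductSet({-49/4, -3, 2}, {-73/6, -1/5}), ProductSet(Interval(-43/7, 2/39), {-1/5, 2}), ProductSet(Interval.open(-43/7, 5/67), Interval.Ropen(-43/7, 5/67)))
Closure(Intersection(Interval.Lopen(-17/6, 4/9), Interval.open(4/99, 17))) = Interval(4/99, 4/9)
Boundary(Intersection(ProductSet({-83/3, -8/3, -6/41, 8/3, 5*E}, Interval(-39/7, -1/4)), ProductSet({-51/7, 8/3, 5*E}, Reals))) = ProductSet({8/3, 5*E}, Interval(-39/7, -1/4))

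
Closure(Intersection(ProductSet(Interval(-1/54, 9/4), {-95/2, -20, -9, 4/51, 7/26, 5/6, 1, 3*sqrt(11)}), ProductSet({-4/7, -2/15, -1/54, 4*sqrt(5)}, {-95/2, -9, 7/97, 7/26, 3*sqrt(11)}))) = ProductSet({-1/54}, {-95/2, -9, 7/26, 3*sqrt(11)})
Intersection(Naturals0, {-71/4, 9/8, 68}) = {68}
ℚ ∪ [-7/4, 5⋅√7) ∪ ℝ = (-∞, ∞)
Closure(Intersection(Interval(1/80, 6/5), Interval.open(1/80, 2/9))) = Interval(1/80, 2/9)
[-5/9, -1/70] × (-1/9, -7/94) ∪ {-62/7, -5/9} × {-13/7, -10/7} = ({-62/7, -5/9} × {-13/7, -10/7}) ∪ ([-5/9, -1/70] × (-1/9, -7/94))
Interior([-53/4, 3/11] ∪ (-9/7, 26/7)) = (-53/4, 26/7)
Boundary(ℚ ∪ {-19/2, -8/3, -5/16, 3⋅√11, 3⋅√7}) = ℝ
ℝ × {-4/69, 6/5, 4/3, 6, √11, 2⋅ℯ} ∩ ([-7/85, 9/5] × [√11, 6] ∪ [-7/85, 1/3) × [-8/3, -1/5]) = [-7/85, 9/5] × {6, √11, 2⋅ℯ}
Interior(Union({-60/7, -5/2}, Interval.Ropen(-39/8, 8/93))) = Interval.open(-39/8, 8/93)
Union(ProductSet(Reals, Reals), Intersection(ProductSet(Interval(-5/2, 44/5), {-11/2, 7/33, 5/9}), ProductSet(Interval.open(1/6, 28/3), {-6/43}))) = ProductSet(Reals, Reals)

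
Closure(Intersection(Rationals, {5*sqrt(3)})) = EmptySet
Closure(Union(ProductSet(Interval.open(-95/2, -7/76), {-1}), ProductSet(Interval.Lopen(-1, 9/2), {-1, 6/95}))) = Union(ProductSet(Interval(-95/2, -7/76), {-1}), ProductSet(Interval(-1, 9/2), {-1, 6/95}))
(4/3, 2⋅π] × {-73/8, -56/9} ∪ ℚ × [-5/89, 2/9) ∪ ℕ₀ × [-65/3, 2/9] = (ℕ₀ × [-65/3, 2/9]) ∪ (ℚ × [-5/89, 2/9)) ∪ ((4/3, 2⋅π] × {-73/8, -56/9})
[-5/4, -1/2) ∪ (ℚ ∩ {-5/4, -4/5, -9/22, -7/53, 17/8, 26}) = [-5/4, -1/2) ∪ {-9/22, -7/53, 17/8, 26}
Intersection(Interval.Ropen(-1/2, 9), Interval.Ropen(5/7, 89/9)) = Interval.Ropen(5/7, 9)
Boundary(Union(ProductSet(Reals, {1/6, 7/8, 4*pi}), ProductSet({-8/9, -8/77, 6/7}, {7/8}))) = ProductSet(Reals, {1/6, 7/8, 4*pi})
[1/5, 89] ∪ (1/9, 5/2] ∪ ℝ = (-∞, ∞)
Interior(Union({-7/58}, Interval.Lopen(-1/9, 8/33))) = Interval.open(-1/9, 8/33)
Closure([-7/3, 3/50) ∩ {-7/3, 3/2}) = {-7/3}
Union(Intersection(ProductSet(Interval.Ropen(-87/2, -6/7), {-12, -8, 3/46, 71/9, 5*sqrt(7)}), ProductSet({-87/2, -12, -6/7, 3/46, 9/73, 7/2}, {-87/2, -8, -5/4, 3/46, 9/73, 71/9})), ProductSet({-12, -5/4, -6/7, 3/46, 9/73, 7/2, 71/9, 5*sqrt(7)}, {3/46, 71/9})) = Union(ProductSet({-87/2, -12}, {-8, 3/46, 71/9}), ProductSet({-12, -5/4, -6/7, 3/46, 9/73, 7/2, 71/9, 5*sqrt(7)}, {3/46, 71/9}))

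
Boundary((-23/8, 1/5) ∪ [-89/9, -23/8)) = {-89/9, -23/8, 1/5}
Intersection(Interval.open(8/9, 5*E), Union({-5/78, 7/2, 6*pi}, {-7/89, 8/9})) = {7/2}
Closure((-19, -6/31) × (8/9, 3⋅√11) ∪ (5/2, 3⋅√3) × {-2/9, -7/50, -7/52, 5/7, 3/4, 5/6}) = ({-19, -6/31} × [8/9, 3⋅√11]) ∪ ([-19, -6/31] × {8/9, 3⋅√11}) ∪ ((-19, -6/31) × (8/9, 3⋅√11)) ∪ ([5/2, 3⋅√3] × {-2/9, -7/50, -7/52, 5/7, 3/4, 5/6})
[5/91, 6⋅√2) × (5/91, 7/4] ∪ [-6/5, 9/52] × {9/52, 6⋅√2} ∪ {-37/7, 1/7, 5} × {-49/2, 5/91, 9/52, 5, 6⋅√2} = ([-6/5, 9/52] × {9/52, 6⋅√2}) ∪ ({-37/7, 1/7, 5} × {-49/2, 5/91, 9/52, 5, 6⋅√2}) ∪ ([5/91, 6⋅√2) × (5/91, 7/4])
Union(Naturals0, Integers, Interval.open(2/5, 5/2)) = Union(Integers, Interval.open(2/5, 5/2))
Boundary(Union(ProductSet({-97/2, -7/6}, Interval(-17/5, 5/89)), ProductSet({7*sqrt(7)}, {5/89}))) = Union(ProductSet({7*sqrt(7)}, {5/89}), ProductSet({-97/2, -7/6}, Interval(-17/5, 5/89)))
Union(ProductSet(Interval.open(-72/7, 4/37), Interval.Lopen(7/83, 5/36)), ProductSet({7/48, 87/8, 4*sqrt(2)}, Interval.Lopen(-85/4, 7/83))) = Union(ProductSet({7/48, 87/8, 4*sqrt(2)}, Interval.Lopen(-85/4, 7/83)), ProductSet(Interval.open(-72/7, 4/37), Interval.Lopen(7/83, 5/36)))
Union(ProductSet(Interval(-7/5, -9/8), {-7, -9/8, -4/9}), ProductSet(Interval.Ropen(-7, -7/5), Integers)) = Union(ProductSet(Interval.Ropen(-7, -7/5), Integers), ProductSet(Interval(-7/5, -9/8), {-7, -9/8, -4/9}))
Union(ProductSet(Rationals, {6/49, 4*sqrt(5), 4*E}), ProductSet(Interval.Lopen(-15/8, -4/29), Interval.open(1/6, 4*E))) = Union(ProductSet(Interval.Lopen(-15/8, -4/29), Interval.open(1/6, 4*E)), ProductSet(Rationals, {6/49, 4*sqrt(5), 4*E}))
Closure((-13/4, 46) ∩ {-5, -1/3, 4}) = {-1/3, 4}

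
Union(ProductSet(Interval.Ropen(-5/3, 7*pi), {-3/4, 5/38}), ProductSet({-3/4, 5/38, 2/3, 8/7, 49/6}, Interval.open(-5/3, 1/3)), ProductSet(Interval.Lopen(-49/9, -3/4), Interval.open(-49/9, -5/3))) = Union(ProductSet({-3/4, 5/38, 2/3, 8/7, 49/6}, Interval.open(-5/3, 1/3)), ProductSet(Interval.Lopen(-49/9, -3/4), Interval.open(-49/9, -5/3)), ProductSet(Interval.Ropen(-5/3, 7*pi), {-3/4, 5/38}))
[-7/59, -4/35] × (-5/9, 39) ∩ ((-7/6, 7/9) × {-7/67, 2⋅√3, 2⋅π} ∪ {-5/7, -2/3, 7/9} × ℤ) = [-7/59, -4/35] × {-7/67, 2⋅√3, 2⋅π}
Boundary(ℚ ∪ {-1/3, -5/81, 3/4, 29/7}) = ℝ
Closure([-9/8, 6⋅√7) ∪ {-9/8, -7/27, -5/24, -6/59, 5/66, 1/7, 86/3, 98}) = [-9/8, 6⋅√7] ∪ {86/3, 98}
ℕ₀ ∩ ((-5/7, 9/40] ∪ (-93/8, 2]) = {0, 1, 2}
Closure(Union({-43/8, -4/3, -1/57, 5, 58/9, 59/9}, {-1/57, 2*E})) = {-43/8, -4/3, -1/57, 5, 58/9, 59/9, 2*E}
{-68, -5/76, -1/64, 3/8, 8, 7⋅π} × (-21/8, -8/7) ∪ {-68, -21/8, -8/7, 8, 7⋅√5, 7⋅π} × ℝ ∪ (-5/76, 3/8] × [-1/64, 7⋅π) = ((-5/76, 3/8] × [-1/64, 7⋅π)) ∪ ({-68, -21/8, -8/7, 8, 7⋅√5, 7⋅π} × ℝ) ∪ ({-68, -5/76, -1/64, 3/8, 8, 7⋅π} × (-21/8, -8/7))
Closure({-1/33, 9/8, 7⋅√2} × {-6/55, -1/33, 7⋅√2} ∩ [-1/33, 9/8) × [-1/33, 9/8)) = {-1/33} × {-1/33}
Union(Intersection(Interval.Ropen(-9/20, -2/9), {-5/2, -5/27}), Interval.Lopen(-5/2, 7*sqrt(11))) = Interval.Lopen(-5/2, 7*sqrt(11))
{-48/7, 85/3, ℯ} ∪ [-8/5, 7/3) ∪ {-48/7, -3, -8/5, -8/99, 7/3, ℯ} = {-48/7, -3, 85/3, ℯ} ∪ [-8/5, 7/3]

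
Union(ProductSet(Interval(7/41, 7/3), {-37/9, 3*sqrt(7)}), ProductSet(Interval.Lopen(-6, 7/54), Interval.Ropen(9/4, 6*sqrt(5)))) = Union(ProductSet(Interval.Lopen(-6, 7/54), Interval.Ropen(9/4, 6*sqrt(5))), ProductSet(Interval(7/41, 7/3), {-37/9, 3*sqrt(7)}))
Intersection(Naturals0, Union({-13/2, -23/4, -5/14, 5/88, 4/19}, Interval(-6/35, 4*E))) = Range(0, 11, 1)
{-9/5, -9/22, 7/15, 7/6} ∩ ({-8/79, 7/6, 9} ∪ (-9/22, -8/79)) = {7/6}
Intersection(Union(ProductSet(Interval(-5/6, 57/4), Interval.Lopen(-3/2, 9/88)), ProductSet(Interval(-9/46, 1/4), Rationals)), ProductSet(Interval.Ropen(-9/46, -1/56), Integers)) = ProductSet(Interval.Ropen(-9/46, -1/56), Integers)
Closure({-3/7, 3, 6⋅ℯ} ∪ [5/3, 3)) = {-3/7, 6⋅ℯ} ∪ [5/3, 3]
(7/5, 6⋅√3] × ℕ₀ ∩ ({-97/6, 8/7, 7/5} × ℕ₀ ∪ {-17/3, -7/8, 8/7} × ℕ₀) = ∅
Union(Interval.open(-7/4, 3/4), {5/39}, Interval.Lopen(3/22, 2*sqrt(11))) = Interval.Lopen(-7/4, 2*sqrt(11))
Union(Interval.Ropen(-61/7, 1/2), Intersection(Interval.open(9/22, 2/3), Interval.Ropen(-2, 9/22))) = Interval.Ropen(-61/7, 1/2)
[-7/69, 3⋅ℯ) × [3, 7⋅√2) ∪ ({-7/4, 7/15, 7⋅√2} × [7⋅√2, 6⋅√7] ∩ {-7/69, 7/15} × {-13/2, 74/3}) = [-7/69, 3⋅ℯ) × [3, 7⋅√2)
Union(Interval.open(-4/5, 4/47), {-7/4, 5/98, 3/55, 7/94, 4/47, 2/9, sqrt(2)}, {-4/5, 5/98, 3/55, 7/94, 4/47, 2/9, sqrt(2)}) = Union({-7/4, 2/9, sqrt(2)}, Interval(-4/5, 4/47))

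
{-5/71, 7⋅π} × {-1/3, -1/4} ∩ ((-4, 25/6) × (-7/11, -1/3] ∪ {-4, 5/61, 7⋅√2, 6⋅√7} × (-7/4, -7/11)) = {-5/71} × {-1/3}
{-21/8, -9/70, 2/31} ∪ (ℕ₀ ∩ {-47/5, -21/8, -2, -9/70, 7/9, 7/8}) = {-21/8, -9/70, 2/31}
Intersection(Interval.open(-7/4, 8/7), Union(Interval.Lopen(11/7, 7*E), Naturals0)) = Range(0, 2, 1)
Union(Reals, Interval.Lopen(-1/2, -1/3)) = Interval(-oo, oo)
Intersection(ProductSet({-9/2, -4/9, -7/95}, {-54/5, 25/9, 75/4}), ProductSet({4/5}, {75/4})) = EmptySet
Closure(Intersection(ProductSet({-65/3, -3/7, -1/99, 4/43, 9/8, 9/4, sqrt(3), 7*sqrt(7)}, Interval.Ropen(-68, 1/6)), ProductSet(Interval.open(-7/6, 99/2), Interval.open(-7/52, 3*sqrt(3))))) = ProductSet({-3/7, -1/99, 4/43, 9/8, 9/4, sqrt(3), 7*sqrt(7)}, Interval(-7/52, 1/6))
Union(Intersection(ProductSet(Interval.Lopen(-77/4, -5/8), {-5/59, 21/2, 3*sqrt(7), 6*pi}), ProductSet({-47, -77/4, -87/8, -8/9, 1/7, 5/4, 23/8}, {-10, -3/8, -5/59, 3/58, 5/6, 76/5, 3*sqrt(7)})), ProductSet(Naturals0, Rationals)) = Union(ProductSet({-87/8, -8/9}, {-5/59, 3*sqrt(7)}), ProductSet(Naturals0, Rationals))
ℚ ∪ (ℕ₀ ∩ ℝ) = ℚ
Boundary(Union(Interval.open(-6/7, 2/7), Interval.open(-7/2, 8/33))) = {-7/2, 2/7}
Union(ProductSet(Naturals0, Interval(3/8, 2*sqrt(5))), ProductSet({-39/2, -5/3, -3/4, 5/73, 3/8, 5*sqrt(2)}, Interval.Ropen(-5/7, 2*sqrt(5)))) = Union(ProductSet({-39/2, -5/3, -3/4, 5/73, 3/8, 5*sqrt(2)}, Interval.Ropen(-5/7, 2*sqrt(5))), ProductSet(Naturals0, Interval(3/8, 2*sqrt(5))))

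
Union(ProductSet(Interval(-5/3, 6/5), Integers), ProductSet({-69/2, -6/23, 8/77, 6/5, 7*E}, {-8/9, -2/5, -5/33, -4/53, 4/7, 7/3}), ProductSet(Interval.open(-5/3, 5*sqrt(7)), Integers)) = Union(ProductSet({-69/2, -6/23, 8/77, 6/5, 7*E}, {-8/9, -2/5, -5/33, -4/53, 4/7, 7/3}), ProductSet(Interval.Ropen(-5/3, 5*sqrt(7)), Integers))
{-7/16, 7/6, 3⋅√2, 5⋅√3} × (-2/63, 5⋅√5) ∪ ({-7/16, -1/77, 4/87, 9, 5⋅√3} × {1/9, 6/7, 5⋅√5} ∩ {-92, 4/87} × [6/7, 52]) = ({4/87} × {6/7, 5⋅√5}) ∪ ({-7/16, 7/6, 3⋅√2, 5⋅√3} × (-2/63, 5⋅√5))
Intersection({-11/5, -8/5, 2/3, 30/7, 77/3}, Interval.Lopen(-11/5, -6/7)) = {-8/5}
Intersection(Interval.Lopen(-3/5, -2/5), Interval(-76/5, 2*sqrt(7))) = Interval.Lopen(-3/5, -2/5)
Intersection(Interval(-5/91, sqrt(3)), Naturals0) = Range(0, 2, 1)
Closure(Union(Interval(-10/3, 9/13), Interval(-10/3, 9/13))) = Interval(-10/3, 9/13)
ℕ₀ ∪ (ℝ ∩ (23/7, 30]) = ℕ₀ ∪ (23/7, 30]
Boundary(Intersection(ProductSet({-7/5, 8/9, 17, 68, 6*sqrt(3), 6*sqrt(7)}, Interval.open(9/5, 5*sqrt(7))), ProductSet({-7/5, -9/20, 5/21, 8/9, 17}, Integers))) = ProductSet({-7/5, 8/9, 17}, Range(2, 14, 1))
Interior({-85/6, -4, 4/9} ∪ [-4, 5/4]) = (-4, 5/4)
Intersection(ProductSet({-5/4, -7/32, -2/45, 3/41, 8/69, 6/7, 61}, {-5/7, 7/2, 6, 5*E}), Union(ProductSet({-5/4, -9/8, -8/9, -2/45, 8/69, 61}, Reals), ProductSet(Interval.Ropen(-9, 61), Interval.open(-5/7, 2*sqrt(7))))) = Union(ProductSet({-5/4, -2/45, 8/69, 61}, {-5/7, 7/2, 6, 5*E}), ProductSet({-5/4, -7/32, -2/45, 3/41, 8/69, 6/7}, {7/2}))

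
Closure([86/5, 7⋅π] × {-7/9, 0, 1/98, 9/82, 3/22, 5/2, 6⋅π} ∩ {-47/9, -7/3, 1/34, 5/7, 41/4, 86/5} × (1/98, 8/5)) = {86/5} × {9/82, 3/22}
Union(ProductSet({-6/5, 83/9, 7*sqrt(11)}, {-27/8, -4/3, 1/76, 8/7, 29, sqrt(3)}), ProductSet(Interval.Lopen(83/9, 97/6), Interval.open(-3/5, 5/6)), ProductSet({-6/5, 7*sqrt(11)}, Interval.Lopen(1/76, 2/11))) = Union(ProductSet({-6/5, 7*sqrt(11)}, Interval.Lopen(1/76, 2/11)), ProductSet({-6/5, 83/9, 7*sqrt(11)}, {-27/8, -4/3, 1/76, 8/7, 29, sqrt(3)}), ProductSet(Interval.Lopen(83/9, 97/6), Interval.open(-3/5, 5/6)))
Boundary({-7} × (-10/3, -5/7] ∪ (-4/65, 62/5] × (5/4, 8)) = ({-7} × [-10/3, -5/7]) ∪ ({-4/65, 62/5} × [5/4, 8]) ∪ ([-4/65, 62/5] × {5/4, 8})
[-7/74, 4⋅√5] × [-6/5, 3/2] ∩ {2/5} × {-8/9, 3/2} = {2/5} × {-8/9, 3/2}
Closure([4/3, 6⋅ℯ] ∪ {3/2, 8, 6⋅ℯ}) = [4/3, 6⋅ℯ]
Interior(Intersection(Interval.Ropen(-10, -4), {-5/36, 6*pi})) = EmptySet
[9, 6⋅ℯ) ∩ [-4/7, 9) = ∅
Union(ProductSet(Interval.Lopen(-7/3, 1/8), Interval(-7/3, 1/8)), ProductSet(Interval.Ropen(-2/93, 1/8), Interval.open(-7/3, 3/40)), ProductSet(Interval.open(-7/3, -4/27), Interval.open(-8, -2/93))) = Union(ProductSet(Interval.open(-7/3, -4/27), Interval.open(-8, -2/93)), ProductSet(Interval.Lopen(-7/3, 1/8), Interval(-7/3, 1/8)))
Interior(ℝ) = ℝ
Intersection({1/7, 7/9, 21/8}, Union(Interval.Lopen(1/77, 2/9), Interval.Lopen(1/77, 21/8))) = {1/7, 7/9, 21/8}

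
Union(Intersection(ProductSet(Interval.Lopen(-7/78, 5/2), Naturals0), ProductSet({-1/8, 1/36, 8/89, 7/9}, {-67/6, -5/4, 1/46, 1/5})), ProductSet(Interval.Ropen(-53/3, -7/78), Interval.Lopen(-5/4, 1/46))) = ProductSet(Interval.Ropen(-53/3, -7/78), Interval.Lopen(-5/4, 1/46))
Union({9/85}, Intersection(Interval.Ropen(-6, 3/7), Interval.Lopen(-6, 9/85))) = Interval.Lopen(-6, 9/85)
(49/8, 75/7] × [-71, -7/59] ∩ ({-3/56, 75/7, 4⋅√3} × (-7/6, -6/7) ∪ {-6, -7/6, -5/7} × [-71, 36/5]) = {75/7, 4⋅√3} × (-7/6, -6/7)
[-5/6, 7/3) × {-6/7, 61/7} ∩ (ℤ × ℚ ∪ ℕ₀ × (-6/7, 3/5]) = {0, 1, 2} × {-6/7, 61/7}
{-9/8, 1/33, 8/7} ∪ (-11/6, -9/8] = (-11/6, -9/8] ∪ {1/33, 8/7}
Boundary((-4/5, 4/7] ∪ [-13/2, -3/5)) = {-13/2, 4/7}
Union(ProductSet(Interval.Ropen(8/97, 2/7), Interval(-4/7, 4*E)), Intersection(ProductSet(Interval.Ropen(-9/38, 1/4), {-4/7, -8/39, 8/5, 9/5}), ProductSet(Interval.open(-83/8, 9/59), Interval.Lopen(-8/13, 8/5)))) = Union(ProductSet(Interval.Ropen(-9/38, 9/59), {-4/7, -8/39, 8/5}), ProductSet(Interval.Ropen(8/97, 2/7), Interval(-4/7, 4*E)))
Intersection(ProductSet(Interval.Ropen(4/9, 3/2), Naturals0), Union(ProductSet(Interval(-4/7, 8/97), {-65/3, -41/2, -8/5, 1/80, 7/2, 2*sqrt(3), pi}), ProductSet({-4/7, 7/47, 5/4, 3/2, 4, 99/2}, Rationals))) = ProductSet({5/4}, Naturals0)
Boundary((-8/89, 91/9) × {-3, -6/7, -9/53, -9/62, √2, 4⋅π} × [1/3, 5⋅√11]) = [-8/89, 91/9] × {-3, -6/7, -9/53, -9/62, √2, 4⋅π} × [1/3, 5⋅√11]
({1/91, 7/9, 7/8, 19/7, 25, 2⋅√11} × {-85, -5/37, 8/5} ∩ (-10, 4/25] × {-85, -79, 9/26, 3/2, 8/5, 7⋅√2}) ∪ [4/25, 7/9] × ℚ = ({1/91} × {-85, 8/5}) ∪ ([4/25, 7/9] × ℚ)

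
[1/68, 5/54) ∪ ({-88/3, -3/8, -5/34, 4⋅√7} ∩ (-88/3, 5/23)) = {-3/8, -5/34} ∪ [1/68, 5/54)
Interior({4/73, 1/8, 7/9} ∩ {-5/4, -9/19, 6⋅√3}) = ∅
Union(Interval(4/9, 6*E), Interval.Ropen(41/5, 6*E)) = Interval(4/9, 6*E)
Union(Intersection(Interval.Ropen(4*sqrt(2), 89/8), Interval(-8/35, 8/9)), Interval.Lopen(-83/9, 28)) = Interval.Lopen(-83/9, 28)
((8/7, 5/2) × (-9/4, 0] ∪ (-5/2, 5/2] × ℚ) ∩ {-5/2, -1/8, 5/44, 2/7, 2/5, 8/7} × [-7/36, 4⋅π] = {-1/8, 5/44, 2/7, 2/5, 8/7} × (ℚ ∩ [-7/36, 4⋅π])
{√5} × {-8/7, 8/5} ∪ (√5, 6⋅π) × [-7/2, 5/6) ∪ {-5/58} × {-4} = ({-5/58} × {-4}) ∪ ({√5} × {-8/7, 8/5}) ∪ ((√5, 6⋅π) × [-7/2, 5/6))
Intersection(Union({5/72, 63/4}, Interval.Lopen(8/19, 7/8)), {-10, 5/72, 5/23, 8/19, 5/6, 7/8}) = {5/72, 5/6, 7/8}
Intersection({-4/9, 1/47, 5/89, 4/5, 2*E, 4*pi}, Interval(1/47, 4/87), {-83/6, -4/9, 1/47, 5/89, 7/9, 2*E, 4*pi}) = {1/47}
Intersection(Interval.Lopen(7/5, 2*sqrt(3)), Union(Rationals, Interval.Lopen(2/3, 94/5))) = Union(Intersection(Interval.Lopen(7/5, 2*sqrt(3)), Rationals), Interval.Lopen(7/5, 2*sqrt(3)))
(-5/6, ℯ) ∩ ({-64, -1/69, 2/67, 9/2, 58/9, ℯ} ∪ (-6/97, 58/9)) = (-6/97, ℯ)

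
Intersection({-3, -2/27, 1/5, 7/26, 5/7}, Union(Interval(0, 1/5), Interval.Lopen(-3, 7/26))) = {-2/27, 1/5, 7/26}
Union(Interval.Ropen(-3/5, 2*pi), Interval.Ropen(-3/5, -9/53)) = Interval.Ropen(-3/5, 2*pi)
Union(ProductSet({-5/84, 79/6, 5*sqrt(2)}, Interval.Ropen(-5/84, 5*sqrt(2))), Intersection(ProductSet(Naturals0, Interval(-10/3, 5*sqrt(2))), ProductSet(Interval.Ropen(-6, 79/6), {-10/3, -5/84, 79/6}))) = Union(ProductSet({-5/84, 79/6, 5*sqrt(2)}, Interval.Ropen(-5/84, 5*sqrt(2))), ProductSet(Range(0, 14, 1), {-10/3, -5/84}))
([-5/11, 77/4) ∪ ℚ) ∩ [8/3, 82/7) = [8/3, 82/7) ∪ (ℚ ∩ [8/3, 82/7))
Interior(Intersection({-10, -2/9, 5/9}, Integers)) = EmptySet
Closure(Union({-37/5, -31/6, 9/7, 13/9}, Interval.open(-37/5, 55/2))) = Interval(-37/5, 55/2)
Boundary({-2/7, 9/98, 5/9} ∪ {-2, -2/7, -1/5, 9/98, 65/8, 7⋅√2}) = {-2, -2/7, -1/5, 9/98, 5/9, 65/8, 7⋅√2}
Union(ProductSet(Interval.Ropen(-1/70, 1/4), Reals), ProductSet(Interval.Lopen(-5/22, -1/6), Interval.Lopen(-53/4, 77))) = Union(ProductSet(Interval.Lopen(-5/22, -1/6), Interval.Lopen(-53/4, 77)), ProductSet(Interval.Ropen(-1/70, 1/4), Reals))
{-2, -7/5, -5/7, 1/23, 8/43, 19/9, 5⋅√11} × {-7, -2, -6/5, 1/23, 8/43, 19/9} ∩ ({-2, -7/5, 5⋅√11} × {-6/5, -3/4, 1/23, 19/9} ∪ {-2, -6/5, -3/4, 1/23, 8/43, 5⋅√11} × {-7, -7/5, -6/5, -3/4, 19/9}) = ({-2, -7/5, 5⋅√11} × {-6/5, 1/23, 19/9}) ∪ ({-2, 1/23, 8/43, 5⋅√11} × {-7, -6/5, 19/9})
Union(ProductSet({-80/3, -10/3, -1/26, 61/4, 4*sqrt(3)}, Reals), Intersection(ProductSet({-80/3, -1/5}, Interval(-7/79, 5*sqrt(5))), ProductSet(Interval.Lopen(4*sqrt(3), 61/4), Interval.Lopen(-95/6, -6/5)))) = ProductSet({-80/3, -10/3, -1/26, 61/4, 4*sqrt(3)}, Reals)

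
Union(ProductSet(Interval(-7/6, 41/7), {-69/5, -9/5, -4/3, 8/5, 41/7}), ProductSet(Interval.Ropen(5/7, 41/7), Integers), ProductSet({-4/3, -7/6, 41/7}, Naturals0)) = Union(ProductSet({-4/3, -7/6, 41/7}, Naturals0), ProductSet(Interval(-7/6, 41/7), {-69/5, -9/5, -4/3, 8/5, 41/7}), ProductSet(Interval.Ropen(5/7, 41/7), Integers))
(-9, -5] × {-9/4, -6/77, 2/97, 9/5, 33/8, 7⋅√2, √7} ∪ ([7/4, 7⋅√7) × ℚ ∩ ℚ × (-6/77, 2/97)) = ((ℚ ∩ [7/4, 7⋅√7)) × (ℚ ∩ (-6/77, 2/97))) ∪ ((-9, -5] × {-9/4, -6/77, 2/97, 9/5, 33/8, 7⋅√2, √7})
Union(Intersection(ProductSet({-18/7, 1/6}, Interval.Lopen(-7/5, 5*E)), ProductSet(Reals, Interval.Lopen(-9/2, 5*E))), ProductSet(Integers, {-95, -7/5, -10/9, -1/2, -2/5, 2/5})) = Union(ProductSet({-18/7, 1/6}, Interval.Lopen(-7/5, 5*E)), ProductSet(Integers, {-95, -7/5, -10/9, -1/2, -2/5, 2/5}))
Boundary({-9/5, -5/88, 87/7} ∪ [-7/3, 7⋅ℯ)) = {-7/3, 7⋅ℯ}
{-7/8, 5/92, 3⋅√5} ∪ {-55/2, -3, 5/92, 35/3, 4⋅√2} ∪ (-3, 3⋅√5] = {-55/2, 35/3} ∪ [-3, 3⋅√5]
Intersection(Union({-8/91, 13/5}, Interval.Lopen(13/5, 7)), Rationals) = Union({-8/91}, Intersection(Interval(13/5, 7), Rationals))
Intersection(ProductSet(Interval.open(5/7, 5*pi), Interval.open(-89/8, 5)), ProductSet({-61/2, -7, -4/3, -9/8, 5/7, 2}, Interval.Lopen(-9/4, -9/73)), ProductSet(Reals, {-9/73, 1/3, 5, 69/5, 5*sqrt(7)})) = ProductSet({2}, {-9/73})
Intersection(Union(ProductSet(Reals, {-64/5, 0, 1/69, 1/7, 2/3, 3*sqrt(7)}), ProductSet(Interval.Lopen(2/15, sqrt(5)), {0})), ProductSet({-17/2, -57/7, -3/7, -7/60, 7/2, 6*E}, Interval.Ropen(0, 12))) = ProductSet({-17/2, -57/7, -3/7, -7/60, 7/2, 6*E}, {0, 1/69, 1/7, 2/3, 3*sqrt(7)})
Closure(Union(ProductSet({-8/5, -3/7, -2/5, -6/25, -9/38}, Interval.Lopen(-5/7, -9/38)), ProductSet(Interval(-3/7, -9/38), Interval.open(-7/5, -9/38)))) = Union(ProductSet({-8/5, -3/7, -9/38}, Interval(-5/7, -9/38)), ProductSet({-8/5, -3/7, -2/5, -6/25, -9/38}, Interval.Lopen(-5/7, -9/38)), ProductSet(Interval(-3/7, -9/38), Interval(-7/5, -9/38)))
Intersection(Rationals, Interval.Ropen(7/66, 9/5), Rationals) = Intersection(Interval.Ropen(7/66, 9/5), Rationals)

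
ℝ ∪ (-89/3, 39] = (-∞, ∞)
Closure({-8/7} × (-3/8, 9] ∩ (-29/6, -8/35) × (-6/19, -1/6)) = {-8/7} × [-6/19, -1/6]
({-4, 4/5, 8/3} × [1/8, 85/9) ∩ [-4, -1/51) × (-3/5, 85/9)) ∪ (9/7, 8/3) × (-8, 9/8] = ({-4} × [1/8, 85/9)) ∪ ((9/7, 8/3) × (-8, 9/8])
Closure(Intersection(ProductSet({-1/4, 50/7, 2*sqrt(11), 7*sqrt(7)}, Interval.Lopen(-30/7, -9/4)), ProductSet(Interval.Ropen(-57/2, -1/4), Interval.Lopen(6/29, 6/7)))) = EmptySet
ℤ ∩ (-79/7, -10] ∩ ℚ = {-11, -10}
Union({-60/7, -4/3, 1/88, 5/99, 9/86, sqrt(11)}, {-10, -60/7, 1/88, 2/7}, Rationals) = Union({sqrt(11)}, Rationals)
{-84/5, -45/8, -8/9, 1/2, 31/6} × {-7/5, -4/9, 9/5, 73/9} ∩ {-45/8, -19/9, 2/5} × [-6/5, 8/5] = {-45/8} × {-4/9}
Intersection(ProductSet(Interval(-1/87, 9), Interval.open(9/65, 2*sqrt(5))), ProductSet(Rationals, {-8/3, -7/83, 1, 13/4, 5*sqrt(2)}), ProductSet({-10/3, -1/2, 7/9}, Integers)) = ProductSet({7/9}, {1})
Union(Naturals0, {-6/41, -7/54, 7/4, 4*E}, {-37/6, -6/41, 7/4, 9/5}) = Union({-37/6, -6/41, -7/54, 7/4, 9/5, 4*E}, Naturals0)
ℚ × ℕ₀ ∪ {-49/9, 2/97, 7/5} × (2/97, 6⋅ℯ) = (ℚ × ℕ₀) ∪ ({-49/9, 2/97, 7/5} × (2/97, 6⋅ℯ))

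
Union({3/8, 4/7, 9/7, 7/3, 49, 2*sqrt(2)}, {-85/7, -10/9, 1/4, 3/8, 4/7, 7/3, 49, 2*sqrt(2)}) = {-85/7, -10/9, 1/4, 3/8, 4/7, 9/7, 7/3, 49, 2*sqrt(2)}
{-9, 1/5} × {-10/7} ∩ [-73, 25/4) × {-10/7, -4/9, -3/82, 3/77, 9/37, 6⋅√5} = {-9, 1/5} × {-10/7}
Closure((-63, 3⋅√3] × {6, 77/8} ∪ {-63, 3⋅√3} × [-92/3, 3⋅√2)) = ([-63, 3⋅√3] × {6, 77/8}) ∪ ({-63, 3⋅√3} × [-92/3, 3⋅√2])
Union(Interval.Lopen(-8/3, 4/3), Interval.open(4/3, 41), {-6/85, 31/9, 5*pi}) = Interval.open(-8/3, 41)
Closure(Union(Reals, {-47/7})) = Reals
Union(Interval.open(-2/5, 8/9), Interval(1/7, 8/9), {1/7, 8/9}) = Interval.Lopen(-2/5, 8/9)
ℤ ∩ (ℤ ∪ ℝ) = ℤ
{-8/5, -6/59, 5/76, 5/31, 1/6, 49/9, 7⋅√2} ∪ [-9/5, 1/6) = [-9/5, 1/6] ∪ {49/9, 7⋅√2}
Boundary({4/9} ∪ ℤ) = ℤ ∪ {4/9}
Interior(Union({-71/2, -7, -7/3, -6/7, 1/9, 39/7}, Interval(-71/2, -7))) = Interval.open(-71/2, -7)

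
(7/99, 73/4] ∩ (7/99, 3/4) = (7/99, 3/4)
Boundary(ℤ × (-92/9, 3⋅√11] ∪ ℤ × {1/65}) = ℤ × [-92/9, 3⋅√11]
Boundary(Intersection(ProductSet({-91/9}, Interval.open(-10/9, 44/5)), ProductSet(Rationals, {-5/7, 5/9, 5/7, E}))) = ProductSet({-91/9}, {-5/7, 5/9, 5/7, E})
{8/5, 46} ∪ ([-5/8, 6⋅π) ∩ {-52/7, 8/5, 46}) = {8/5, 46}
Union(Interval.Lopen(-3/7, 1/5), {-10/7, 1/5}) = Union({-10/7}, Interval.Lopen(-3/7, 1/5))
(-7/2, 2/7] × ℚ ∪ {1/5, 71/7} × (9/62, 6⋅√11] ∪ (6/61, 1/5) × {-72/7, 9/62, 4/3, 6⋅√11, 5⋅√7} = ((-7/2, 2/7] × ℚ) ∪ ({1/5, 71/7} × (9/62, 6⋅√11]) ∪ ((6/61, 1/5) × {-72/7, 9/62, 4/3, 6⋅√11, 5⋅√7})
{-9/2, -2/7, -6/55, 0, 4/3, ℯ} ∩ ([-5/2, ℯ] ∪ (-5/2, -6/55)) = {-2/7, -6/55, 0, 4/3, ℯ}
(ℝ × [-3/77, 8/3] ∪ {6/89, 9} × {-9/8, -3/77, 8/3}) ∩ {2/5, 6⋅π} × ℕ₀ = {2/5, 6⋅π} × {0, 1, 2}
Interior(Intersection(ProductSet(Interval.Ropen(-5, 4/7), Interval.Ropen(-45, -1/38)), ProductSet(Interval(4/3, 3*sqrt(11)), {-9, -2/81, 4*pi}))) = EmptySet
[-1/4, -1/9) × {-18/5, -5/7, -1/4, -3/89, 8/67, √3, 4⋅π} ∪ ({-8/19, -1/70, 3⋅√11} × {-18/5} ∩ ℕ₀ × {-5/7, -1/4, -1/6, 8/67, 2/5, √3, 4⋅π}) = [-1/4, -1/9) × {-18/5, -5/7, -1/4, -3/89, 8/67, √3, 4⋅π}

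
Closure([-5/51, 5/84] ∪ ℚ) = ℚ ∪ (-∞, ∞)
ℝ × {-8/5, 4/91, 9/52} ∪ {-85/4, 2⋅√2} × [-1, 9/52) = (ℝ × {-8/5, 4/91, 9/52}) ∪ ({-85/4, 2⋅√2} × [-1, 9/52))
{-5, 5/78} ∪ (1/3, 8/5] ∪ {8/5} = {-5, 5/78} ∪ (1/3, 8/5]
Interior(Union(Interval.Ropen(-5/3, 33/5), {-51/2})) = Interval.open(-5/3, 33/5)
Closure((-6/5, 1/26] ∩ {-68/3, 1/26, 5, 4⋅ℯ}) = {1/26}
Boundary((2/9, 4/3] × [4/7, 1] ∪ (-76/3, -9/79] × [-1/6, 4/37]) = ({-76/3, -9/79} × [-1/6, 4/37]) ∪ ({2/9, 4/3} × [4/7, 1]) ∪ ([-76/3, -9/79] × {-1/6, 4/37}) ∪ ([2/9, 4/3] × {4/7, 1})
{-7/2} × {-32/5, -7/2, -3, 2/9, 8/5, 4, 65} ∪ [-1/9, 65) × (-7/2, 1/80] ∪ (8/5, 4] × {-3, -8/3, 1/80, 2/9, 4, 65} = ({-7/2} × {-32/5, -7/2, -3, 2/9, 8/5, 4, 65}) ∪ ([-1/9, 65) × (-7/2, 1/80]) ∪ ((8/5, 4] × {-3, -8/3, 1/80, 2/9, 4, 65})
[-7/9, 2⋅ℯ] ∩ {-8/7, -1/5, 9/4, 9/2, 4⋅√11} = {-1/5, 9/4, 9/2}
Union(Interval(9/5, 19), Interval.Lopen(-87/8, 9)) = Interval.Lopen(-87/8, 19)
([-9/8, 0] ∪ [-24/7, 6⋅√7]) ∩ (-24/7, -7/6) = (-24/7, -7/6)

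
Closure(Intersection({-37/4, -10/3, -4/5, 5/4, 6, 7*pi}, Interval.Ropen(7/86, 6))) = {5/4}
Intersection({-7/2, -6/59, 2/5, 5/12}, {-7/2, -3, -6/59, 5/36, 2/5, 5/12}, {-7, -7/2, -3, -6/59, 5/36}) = {-7/2, -6/59}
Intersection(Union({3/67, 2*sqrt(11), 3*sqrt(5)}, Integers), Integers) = Integers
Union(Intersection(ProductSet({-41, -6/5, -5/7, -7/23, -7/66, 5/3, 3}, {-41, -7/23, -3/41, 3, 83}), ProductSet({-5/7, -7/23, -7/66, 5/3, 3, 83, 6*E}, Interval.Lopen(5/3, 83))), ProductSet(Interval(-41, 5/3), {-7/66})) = Union(ProductSet({-5/7, -7/23, -7/66, 5/3, 3}, {3, 83}), ProductSet(Interval(-41, 5/3), {-7/66}))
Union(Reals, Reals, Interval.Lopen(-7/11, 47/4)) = Interval(-oo, oo)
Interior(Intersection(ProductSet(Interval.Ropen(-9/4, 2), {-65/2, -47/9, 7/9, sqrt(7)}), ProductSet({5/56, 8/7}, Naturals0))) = EmptySet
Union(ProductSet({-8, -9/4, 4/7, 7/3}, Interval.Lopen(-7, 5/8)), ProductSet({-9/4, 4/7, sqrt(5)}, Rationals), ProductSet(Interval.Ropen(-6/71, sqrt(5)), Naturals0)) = Union(ProductSet({-9/4, 4/7, sqrt(5)}, Rationals), ProductSet({-8, -9/4, 4/7, 7/3}, Interval.Lopen(-7, 5/8)), ProductSet(Interval.Ropen(-6/71, sqrt(5)), Naturals0))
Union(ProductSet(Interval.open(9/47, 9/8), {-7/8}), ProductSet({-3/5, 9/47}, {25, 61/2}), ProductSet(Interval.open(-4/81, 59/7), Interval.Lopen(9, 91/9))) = Union(ProductSet({-3/5, 9/47}, {25, 61/2}), ProductSet(Interval.open(-4/81, 59/7), Interval.Lopen(9, 91/9)), ProductSet(Interval.open(9/47, 9/8), {-7/8}))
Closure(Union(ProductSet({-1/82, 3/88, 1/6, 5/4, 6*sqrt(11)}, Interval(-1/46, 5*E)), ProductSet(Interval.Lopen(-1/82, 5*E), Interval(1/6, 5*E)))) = Union(ProductSet({-1/82, 3/88, 1/6, 5/4, 6*sqrt(11)}, Interval(-1/46, 5*E)), ProductSet(Interval(-1/82, 5*E), Interval(1/6, 5*E)))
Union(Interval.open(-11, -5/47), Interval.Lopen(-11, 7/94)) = Interval.Lopen(-11, 7/94)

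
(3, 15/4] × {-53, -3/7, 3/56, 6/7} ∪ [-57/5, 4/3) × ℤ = ([-57/5, 4/3) × ℤ) ∪ ((3, 15/4] × {-53, -3/7, 3/56, 6/7})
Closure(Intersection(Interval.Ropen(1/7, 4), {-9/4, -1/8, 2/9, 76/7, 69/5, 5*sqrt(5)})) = {2/9}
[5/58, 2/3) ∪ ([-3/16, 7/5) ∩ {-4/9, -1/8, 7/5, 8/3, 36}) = {-1/8} ∪ [5/58, 2/3)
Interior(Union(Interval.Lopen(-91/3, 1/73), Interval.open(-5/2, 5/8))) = Interval.open(-91/3, 5/8)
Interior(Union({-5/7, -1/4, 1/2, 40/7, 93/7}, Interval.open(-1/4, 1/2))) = Interval.open(-1/4, 1/2)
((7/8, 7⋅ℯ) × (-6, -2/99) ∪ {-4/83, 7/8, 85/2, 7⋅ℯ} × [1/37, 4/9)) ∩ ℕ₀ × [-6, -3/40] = {1, 2, …, 19} × (-6, -3/40]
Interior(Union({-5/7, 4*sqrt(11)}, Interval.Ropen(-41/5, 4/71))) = Interval.open(-41/5, 4/71)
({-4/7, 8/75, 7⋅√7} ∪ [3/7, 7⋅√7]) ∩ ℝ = {-4/7, 8/75} ∪ [3/7, 7⋅√7]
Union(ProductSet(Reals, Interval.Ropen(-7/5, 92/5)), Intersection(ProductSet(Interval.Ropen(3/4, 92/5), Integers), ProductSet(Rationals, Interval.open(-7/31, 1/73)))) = ProductSet(Reals, Interval.Ropen(-7/5, 92/5))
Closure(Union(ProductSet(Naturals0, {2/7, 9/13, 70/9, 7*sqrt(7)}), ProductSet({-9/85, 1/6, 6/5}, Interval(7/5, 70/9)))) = Union(ProductSet({-9/85, 1/6, 6/5}, Interval(7/5, 70/9)), ProductSet(Naturals0, {2/7, 9/13, 70/9, 7*sqrt(7)}))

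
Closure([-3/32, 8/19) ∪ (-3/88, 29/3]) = [-3/32, 29/3]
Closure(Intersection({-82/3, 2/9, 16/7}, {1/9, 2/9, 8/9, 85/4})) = {2/9}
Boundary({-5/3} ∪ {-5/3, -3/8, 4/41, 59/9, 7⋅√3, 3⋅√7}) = {-5/3, -3/8, 4/41, 59/9, 7⋅√3, 3⋅√7}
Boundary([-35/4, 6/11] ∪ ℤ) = {-35/4, 6/11} ∪ (ℤ \ (-35/4, 6/11))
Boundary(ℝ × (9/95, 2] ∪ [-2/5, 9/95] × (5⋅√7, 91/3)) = ((-∞, ∞) × {9/95, 2}) ∪ ({-2/5, 9/95} × [5⋅√7, 91/3]) ∪ ([-2/5, 9/95] × {91/3, 5⋅√7})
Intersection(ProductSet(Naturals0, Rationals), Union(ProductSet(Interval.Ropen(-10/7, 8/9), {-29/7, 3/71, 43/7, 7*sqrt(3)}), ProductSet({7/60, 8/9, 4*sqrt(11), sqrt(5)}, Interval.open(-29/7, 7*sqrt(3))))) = ProductSet(Range(0, 1, 1), {-29/7, 3/71, 43/7})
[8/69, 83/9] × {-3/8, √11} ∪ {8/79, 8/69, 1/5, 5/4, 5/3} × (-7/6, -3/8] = ([8/69, 83/9] × {-3/8, √11}) ∪ ({8/79, 8/69, 1/5, 5/4, 5/3} × (-7/6, -3/8])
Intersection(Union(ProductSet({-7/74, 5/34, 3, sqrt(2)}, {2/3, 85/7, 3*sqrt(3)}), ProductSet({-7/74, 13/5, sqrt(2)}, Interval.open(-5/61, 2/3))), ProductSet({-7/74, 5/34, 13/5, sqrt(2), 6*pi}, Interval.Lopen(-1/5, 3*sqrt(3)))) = Union(ProductSet({-7/74, 5/34, sqrt(2)}, {2/3, 3*sqrt(3)}), ProductSet({-7/74, 13/5, sqrt(2)}, Interval.open(-5/61, 2/3)))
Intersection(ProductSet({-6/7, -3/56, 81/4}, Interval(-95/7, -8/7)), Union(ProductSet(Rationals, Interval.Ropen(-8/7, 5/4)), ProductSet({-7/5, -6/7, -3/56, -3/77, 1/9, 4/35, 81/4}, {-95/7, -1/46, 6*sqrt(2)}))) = ProductSet({-6/7, -3/56, 81/4}, {-95/7, -8/7})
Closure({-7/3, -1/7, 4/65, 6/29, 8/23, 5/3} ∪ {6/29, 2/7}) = {-7/3, -1/7, 4/65, 6/29, 2/7, 8/23, 5/3}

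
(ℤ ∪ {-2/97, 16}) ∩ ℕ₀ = ℕ₀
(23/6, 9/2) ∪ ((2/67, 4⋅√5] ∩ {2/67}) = (23/6, 9/2)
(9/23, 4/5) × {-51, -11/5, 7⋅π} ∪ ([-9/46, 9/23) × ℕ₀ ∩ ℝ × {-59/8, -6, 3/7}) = (9/23, 4/5) × {-51, -11/5, 7⋅π}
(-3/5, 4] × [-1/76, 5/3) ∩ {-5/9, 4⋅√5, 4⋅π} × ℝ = {-5/9} × [-1/76, 5/3)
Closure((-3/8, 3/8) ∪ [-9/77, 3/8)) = [-3/8, 3/8]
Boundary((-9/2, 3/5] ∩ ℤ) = {-4, -3, …, 0}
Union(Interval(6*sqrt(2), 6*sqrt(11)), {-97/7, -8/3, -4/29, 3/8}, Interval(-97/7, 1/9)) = Union({3/8}, Interval(-97/7, 1/9), Interval(6*sqrt(2), 6*sqrt(11)))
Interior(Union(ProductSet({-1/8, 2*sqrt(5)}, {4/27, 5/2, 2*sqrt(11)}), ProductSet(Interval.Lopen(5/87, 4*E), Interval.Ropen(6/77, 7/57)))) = ProductSet(Interval.open(5/87, 4*E), Interval.open(6/77, 7/57))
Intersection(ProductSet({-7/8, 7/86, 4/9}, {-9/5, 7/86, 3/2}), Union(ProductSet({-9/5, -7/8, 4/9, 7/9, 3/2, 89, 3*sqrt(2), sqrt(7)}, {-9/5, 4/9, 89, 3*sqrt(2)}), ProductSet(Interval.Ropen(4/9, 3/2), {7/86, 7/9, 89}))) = Union(ProductSet({4/9}, {7/86}), ProductSet({-7/8, 4/9}, {-9/5}))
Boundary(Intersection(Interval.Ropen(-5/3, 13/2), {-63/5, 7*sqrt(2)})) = EmptySet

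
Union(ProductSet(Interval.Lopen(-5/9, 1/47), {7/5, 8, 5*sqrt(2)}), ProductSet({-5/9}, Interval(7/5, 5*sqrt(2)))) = Union(ProductSet({-5/9}, Interval(7/5, 5*sqrt(2))), ProductSet(Interval.Lopen(-5/9, 1/47), {7/5, 8, 5*sqrt(2)}))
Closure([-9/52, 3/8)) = [-9/52, 3/8]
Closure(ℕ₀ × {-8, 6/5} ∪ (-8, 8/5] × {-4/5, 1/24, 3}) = (ℕ₀ × {-8, 6/5}) ∪ ([-8, 8/5] × {-4/5, 1/24, 3})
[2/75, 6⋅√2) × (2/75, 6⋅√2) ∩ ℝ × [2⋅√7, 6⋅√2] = [2/75, 6⋅√2) × [2⋅√7, 6⋅√2)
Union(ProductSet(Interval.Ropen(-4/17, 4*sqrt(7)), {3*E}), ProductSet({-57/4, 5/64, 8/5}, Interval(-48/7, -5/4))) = Union(ProductSet({-57/4, 5/64, 8/5}, Interval(-48/7, -5/4)), ProductSet(Interval.Ropen(-4/17, 4*sqrt(7)), {3*E}))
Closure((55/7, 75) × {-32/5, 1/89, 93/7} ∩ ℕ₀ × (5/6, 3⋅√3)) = ∅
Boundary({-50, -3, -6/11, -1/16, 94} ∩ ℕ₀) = {94}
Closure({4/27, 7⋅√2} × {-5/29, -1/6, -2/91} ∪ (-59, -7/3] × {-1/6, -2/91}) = ([-59, -7/3] × {-1/6, -2/91}) ∪ ({4/27, 7⋅√2} × {-5/29, -1/6, -2/91})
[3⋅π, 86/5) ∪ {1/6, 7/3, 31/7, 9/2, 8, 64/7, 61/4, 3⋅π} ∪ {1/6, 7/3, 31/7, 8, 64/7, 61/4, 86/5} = {1/6, 7/3, 31/7, 9/2, 8, 64/7} ∪ [3⋅π, 86/5]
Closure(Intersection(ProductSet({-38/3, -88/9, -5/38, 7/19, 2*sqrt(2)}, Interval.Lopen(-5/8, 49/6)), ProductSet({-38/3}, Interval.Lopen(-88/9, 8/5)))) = ProductSet({-38/3}, Interval(-5/8, 8/5))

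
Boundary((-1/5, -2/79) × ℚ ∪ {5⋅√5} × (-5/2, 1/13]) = ([-1/5, -2/79] × ℝ) ∪ ({5⋅√5} × [-5/2, 1/13])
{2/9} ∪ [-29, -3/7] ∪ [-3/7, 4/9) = [-29, 4/9)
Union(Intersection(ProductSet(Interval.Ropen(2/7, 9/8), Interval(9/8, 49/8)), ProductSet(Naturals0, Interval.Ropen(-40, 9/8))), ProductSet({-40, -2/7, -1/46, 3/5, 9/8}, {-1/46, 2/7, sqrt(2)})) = ProductSet({-40, -2/7, -1/46, 3/5, 9/8}, {-1/46, 2/7, sqrt(2)})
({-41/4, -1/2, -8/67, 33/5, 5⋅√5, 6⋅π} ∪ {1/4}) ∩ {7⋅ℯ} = ∅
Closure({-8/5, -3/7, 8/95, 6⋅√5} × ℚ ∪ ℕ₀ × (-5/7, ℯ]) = (ℕ₀ × [-5/7, ℯ]) ∪ ({-8/5, -3/7, 8/95, 6⋅√5} × ℝ)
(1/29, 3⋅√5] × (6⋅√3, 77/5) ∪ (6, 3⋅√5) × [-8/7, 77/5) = ((6, 3⋅√5) × [-8/7, 77/5)) ∪ ((1/29, 3⋅√5] × (6⋅√3, 77/5))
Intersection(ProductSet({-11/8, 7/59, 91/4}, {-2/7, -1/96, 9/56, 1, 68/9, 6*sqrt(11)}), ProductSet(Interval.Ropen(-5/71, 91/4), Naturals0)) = ProductSet({7/59}, {1})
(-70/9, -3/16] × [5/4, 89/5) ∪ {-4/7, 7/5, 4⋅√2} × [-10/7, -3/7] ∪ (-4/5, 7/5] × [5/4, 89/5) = ((-70/9, 7/5] × [5/4, 89/5)) ∪ ({-4/7, 7/5, 4⋅√2} × [-10/7, -3/7])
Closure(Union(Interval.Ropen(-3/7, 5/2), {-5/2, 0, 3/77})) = Union({-5/2}, Interval(-3/7, 5/2))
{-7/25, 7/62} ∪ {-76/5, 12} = {-76/5, -7/25, 7/62, 12}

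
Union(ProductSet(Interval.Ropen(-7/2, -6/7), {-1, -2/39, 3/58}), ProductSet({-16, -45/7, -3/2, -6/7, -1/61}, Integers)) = Union(ProductSet({-16, -45/7, -3/2, -6/7, -1/61}, Integers), ProductSet(Interval.Ropen(-7/2, -6/7), {-1, -2/39, 3/58}))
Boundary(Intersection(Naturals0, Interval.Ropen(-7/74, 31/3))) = Range(0, 11, 1)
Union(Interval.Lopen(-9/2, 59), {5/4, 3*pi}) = Interval.Lopen(-9/2, 59)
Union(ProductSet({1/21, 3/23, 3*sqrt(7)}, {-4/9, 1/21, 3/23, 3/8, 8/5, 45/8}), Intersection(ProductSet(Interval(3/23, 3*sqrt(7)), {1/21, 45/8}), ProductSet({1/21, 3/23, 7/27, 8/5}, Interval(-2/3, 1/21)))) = Union(ProductSet({1/21, 3/23, 3*sqrt(7)}, {-4/9, 1/21, 3/23, 3/8, 8/5, 45/8}), ProductSet({3/23, 7/27, 8/5}, {1/21}))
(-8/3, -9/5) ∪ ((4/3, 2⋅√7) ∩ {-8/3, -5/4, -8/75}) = (-8/3, -9/5)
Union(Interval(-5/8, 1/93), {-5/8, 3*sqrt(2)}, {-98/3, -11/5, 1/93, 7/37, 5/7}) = Union({-98/3, -11/5, 7/37, 5/7, 3*sqrt(2)}, Interval(-5/8, 1/93))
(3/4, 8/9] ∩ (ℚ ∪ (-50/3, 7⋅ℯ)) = (3/4, 8/9] ∪ (ℚ ∩ (3/4, 8/9])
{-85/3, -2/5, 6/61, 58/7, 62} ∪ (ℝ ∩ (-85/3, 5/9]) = [-85/3, 5/9] ∪ {58/7, 62}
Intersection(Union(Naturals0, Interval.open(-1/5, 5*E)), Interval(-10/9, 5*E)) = Union(Interval.open(-1/5, 5*E), Range(0, 14, 1))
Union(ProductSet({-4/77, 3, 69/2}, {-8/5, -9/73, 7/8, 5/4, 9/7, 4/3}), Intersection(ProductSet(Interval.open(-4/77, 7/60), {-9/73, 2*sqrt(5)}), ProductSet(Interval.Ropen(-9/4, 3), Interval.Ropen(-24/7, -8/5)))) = ProductSet({-4/77, 3, 69/2}, {-8/5, -9/73, 7/8, 5/4, 9/7, 4/3})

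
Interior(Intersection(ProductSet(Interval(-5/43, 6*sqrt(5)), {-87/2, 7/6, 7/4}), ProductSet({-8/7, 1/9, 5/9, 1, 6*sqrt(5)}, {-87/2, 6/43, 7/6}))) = EmptySet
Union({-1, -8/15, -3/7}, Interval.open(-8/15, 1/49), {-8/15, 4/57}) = Union({-1, 4/57}, Interval.Ropen(-8/15, 1/49))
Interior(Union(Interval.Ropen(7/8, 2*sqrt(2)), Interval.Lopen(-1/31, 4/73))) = Union(Interval.open(-1/31, 4/73), Interval.open(7/8, 2*sqrt(2)))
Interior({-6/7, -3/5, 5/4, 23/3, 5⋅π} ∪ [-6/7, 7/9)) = (-6/7, 7/9)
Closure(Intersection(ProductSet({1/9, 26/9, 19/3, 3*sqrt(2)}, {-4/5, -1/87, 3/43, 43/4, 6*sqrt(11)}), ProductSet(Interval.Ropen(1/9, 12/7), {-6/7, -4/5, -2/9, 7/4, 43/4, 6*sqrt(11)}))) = ProductSet({1/9}, {-4/5, 43/4, 6*sqrt(11)})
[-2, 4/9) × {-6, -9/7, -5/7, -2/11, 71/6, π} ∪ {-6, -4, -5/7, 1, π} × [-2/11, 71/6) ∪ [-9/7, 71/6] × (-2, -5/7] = ([-9/7, 71/6] × (-2, -5/7]) ∪ ({-6, -4, -5/7, 1, π} × [-2/11, 71/6)) ∪ ([-2, 4/9) × {-6, -9/7, -5/7, -2/11, 71/6, π})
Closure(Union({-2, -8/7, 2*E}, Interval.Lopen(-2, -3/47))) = Union({2*E}, Interval(-2, -3/47))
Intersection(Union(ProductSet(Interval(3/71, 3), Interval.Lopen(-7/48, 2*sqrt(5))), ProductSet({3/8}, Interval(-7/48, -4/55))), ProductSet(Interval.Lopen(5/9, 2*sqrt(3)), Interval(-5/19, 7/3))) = ProductSet(Interval.Lopen(5/9, 3), Interval.Lopen(-7/48, 7/3))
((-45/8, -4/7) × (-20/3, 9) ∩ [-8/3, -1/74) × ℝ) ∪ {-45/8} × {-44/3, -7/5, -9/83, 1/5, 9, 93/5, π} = ({-45/8} × {-44/3, -7/5, -9/83, 1/5, 9, 93/5, π}) ∪ ([-8/3, -4/7) × (-20/3, 9))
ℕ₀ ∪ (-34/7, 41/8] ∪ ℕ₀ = (-34/7, 41/8] ∪ ℕ₀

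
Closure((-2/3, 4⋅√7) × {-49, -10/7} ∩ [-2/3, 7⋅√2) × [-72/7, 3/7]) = [-2/3, 7⋅√2] × {-10/7}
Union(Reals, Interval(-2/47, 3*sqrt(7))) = Interval(-oo, oo)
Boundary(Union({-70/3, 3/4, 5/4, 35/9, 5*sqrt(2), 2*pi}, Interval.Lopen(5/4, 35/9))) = {-70/3, 3/4, 5/4, 35/9, 5*sqrt(2), 2*pi}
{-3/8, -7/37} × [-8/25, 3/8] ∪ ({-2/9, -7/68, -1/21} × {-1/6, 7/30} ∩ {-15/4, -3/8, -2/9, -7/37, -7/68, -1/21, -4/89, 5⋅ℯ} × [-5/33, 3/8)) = ({-2/9, -7/68, -1/21} × {7/30}) ∪ ({-3/8, -7/37} × [-8/25, 3/8])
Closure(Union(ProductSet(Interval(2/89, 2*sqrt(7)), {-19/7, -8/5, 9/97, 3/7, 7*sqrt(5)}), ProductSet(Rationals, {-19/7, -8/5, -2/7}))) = Union(ProductSet(Interval(2/89, 2*sqrt(7)), {-19/7, -8/5, 9/97, 3/7, 7*sqrt(5)}), ProductSet(Reals, {-19/7, -8/5, -2/7}))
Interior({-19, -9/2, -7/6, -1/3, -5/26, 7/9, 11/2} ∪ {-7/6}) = ∅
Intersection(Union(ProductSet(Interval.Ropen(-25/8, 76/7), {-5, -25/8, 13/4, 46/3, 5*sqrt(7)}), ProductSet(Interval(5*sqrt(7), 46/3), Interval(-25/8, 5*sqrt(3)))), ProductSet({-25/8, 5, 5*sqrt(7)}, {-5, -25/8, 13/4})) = Union(ProductSet({5*sqrt(7)}, {-25/8, 13/4}), ProductSet({-25/8, 5}, {-5, -25/8, 13/4}))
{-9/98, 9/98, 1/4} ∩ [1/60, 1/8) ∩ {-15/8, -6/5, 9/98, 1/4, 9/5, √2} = {9/98}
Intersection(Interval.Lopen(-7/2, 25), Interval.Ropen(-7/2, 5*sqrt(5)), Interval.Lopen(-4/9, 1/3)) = Interval.Lopen(-4/9, 1/3)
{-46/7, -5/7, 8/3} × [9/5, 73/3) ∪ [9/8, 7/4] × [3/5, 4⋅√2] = ({-46/7, -5/7, 8/3} × [9/5, 73/3)) ∪ ([9/8, 7/4] × [3/5, 4⋅√2])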